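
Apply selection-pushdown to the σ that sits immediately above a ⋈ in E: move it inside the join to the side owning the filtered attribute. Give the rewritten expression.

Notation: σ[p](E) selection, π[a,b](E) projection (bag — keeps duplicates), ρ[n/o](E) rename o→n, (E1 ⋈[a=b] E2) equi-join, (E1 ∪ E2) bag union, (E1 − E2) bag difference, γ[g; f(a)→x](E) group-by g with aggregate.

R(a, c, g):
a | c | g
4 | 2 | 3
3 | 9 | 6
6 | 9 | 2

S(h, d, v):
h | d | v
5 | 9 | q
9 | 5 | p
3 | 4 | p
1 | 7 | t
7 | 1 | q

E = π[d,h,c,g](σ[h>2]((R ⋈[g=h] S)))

σ filters on h, owned by the right side.
E' = π[d,h,c,g]((R ⋈[g=h] σ[h>2](S)))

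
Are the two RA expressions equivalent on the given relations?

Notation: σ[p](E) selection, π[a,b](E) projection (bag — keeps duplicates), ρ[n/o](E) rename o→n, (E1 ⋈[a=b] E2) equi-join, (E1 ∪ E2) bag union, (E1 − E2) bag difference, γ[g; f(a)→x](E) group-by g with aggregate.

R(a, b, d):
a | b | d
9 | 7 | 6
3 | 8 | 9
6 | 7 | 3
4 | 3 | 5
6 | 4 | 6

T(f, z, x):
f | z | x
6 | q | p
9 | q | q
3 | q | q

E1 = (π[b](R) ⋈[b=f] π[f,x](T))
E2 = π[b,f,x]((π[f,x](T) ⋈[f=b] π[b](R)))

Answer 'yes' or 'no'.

E1 subexpression sizes:
  R → 5
  π[b](R) → 5
  T → 3
  π[f,x](T) → 3
  (π[b](R) ⋈[b=f] π[f,x](T)) → 1
E2 subexpression sizes:
  T → 3
  π[f,x](T) → 3
  R → 5
  π[b](R) → 5
  (π[f,x](T) ⋈[f=b] π[b](R)) → 1
  π[b,f,x]((π[f,x](T) ⋈[f=b] π[b](R))) → 1

E1 and E2 produce the same multiset:
b | f | x
3 | 3 | q

yes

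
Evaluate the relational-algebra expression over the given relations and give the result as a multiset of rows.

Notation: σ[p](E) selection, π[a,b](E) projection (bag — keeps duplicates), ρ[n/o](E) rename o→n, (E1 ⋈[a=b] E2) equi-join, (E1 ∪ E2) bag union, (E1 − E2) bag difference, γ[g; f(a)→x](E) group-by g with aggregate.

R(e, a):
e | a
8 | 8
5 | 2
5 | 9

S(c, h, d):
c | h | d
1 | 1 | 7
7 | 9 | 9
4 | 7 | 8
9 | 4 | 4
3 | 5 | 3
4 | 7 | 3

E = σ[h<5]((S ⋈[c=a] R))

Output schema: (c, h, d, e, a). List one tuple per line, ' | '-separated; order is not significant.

Subexpression sizes:
  S → 6
  R → 3
  (S ⋈[c=a] R) → 1
  σ[h<5]((S ⋈[c=a] R)) → 1

== RESULT ==
c | h | d | e | a
9 | 4 | 4 | 5 | 9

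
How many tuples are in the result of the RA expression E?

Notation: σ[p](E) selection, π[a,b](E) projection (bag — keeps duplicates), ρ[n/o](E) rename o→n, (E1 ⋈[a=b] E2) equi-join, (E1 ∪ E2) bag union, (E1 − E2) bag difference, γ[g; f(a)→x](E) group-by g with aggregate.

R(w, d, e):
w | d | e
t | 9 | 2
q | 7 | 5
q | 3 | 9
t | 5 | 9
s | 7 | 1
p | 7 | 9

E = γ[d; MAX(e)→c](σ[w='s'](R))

Per-node cardinality:
  R → 6
  σ[w='s'](R) → 1
  γ[d; MAX(e)→c](σ[w='s'](R)) → 1

|E| = 1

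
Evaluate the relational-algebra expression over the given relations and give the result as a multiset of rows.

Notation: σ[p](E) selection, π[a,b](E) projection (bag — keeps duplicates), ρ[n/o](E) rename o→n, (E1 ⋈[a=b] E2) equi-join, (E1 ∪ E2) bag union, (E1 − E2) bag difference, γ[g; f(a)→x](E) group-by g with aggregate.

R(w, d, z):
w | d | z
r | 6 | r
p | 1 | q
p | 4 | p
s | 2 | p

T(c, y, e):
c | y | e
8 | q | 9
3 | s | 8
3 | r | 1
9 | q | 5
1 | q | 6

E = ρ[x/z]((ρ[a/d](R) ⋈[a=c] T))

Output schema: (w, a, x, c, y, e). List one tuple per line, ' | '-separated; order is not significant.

Row counts bottom-up:
  R → 4
  ρ[a/d](R) → 4
  T → 5
  (ρ[a/d](R) ⋈[a=c] T) → 1
  ρ[x/z]((ρ[a/d](R) ⋈[a=c] T)) → 1

== RESULT ==
w | a | x | c | y | e
p | 1 | q | 1 | q | 6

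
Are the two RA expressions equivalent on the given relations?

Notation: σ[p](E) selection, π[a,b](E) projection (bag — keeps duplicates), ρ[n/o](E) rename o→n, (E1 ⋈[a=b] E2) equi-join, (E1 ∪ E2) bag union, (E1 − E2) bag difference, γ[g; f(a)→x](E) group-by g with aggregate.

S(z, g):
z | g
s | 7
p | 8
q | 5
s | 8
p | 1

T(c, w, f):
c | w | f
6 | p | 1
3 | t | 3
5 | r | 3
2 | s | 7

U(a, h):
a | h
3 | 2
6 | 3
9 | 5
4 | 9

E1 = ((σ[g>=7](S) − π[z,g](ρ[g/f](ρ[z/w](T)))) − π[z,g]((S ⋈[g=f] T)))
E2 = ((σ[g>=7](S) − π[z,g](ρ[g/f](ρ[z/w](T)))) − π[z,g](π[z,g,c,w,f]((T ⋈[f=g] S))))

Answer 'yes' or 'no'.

E1 stepwise |·|:
  S → 5
  σ[g>=7](S) → 3
  T → 4
  ρ[z/w](T) → 4
  ρ[g/f](ρ[z/w](T)) → 4
  π[z,g](ρ[g/f](ρ[z/w](T))) → 4
  (σ[g>=7](S) − π[z,g](ρ[g/f](ρ[z/w](T)))) → 2
  S → 5
  T → 4
  (S ⋈[g=f] T) → 2
  π[z,g]((S ⋈[g=f] T)) → 2
  ((σ[g>=7](S) − π[z,g](ρ[g/f](ρ[z/w](T)))) − π[z,g]((S ⋈[g=f] T))) → 2
E2 stepwise |·|:
  S → 5
  σ[g>=7](S) → 3
  T → 4
  ρ[z/w](T) → 4
  ρ[g/f](ρ[z/w](T)) → 4
  π[z,g](ρ[g/f](ρ[z/w](T))) → 4
  (σ[g>=7](S) − π[z,g](ρ[g/f](ρ[z/w](T)))) → 2
  T → 4
  S → 5
  (T ⋈[f=g] S) → 2
  π[z,g,c,w,f]((T ⋈[f=g] S)) → 2
  π[z,g](π[z,g,c,w,f]((T ⋈[f=g] S))) → 2
  ((σ[g>=7](S) − π[z,g](ρ[g/f](ρ[z/w](T)))) − π[z,g](π[z,g,c,w,f]((T ⋈[f=g] S)))) → 2

E1 and E2 produce the same multiset:
z | g
p | 8
s | 8

yes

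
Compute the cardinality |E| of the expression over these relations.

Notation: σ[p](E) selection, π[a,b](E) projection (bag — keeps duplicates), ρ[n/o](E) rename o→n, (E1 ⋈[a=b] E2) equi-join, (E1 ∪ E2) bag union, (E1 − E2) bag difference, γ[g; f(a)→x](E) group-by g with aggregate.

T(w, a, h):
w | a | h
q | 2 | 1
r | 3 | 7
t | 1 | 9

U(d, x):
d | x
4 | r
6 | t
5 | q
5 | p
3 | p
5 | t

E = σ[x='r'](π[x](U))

Row counts bottom-up:
  U → 6
  π[x](U) → 6
  σ[x='r'](π[x](U)) → 1

|E| = 1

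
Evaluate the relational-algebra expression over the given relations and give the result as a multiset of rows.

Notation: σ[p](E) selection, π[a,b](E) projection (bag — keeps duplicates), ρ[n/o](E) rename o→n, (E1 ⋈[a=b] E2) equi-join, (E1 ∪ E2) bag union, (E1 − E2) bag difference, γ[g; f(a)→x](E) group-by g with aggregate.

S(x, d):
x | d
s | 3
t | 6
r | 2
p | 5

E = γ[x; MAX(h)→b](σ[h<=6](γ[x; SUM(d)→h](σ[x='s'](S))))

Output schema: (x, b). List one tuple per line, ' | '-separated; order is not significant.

Per-node cardinality:
  S → 4
  σ[x='s'](S) → 1
  γ[x; SUM(d)→h](σ[x='s'](S)) → 1
  σ[h<=6](γ[x; SUM(d)→h](σ[x='s'](S))) → 1
  γ[x; MAX(h)→b](σ[h<=6](γ[x; SUM(d)→h](σ[x='s'](S)))) → 1

== RESULT ==
x | b
s | 3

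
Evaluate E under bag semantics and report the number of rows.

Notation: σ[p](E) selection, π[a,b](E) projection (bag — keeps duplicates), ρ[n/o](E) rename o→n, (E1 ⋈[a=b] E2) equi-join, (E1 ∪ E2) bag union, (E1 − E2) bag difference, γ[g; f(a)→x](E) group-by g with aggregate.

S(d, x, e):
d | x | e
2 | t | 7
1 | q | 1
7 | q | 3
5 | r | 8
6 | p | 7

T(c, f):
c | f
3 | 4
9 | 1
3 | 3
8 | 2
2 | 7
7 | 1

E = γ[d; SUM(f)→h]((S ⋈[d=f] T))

Subexpression sizes:
  S → 5
  T → 6
  (S ⋈[d=f] T) → 4
  γ[d; SUM(f)→h]((S ⋈[d=f] T)) → 3

|E| = 3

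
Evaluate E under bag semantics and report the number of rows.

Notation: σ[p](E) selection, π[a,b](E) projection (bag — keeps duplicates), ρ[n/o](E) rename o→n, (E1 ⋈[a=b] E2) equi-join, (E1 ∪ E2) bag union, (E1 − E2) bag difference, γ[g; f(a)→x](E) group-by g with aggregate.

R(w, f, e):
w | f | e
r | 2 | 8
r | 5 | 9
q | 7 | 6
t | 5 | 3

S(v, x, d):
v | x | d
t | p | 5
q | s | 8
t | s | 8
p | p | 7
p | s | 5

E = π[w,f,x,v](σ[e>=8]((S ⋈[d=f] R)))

Subexpression sizes:
  S → 5
  R → 4
  (S ⋈[d=f] R) → 5
  σ[e>=8]((S ⋈[d=f] R)) → 2
  π[w,f,x,v](σ[e>=8]((S ⋈[d=f] R))) → 2

|E| = 2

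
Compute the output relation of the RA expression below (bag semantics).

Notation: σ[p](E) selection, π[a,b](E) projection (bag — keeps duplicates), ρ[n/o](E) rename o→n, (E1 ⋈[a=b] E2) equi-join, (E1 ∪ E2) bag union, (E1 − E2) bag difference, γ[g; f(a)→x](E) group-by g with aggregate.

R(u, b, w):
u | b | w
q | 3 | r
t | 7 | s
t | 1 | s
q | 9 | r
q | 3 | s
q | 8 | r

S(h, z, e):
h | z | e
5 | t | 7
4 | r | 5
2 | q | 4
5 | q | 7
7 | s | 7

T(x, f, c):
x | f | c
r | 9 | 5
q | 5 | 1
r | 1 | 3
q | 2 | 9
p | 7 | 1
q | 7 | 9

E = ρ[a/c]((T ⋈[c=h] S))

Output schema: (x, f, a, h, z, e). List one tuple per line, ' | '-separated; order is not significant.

Per-node cardinality:
  T → 6
  S → 5
  (T ⋈[c=h] S) → 2
  ρ[a/c]((T ⋈[c=h] S)) → 2

== RESULT ==
x | f | a | h | z | e
r | 9 | 5 | 5 | q | 7
r | 9 | 5 | 5 | t | 7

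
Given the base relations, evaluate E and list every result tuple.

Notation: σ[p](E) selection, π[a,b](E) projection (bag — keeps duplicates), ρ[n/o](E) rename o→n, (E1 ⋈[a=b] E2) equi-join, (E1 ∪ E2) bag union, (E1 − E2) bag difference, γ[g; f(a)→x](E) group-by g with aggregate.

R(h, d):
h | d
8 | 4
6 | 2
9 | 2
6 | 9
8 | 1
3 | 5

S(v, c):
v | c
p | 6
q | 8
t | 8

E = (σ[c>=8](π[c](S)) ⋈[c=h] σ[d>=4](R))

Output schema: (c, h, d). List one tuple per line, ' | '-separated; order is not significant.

Subexpression sizes:
  S → 3
  π[c](S) → 3
  σ[c>=8](π[c](S)) → 2
  R → 6
  σ[d>=4](R) → 3
  (σ[c>=8](π[c](S)) ⋈[c=h] σ[d>=4](R)) → 2

== RESULT ==
c | h | d
8 | 8 | 4
8 | 8 | 4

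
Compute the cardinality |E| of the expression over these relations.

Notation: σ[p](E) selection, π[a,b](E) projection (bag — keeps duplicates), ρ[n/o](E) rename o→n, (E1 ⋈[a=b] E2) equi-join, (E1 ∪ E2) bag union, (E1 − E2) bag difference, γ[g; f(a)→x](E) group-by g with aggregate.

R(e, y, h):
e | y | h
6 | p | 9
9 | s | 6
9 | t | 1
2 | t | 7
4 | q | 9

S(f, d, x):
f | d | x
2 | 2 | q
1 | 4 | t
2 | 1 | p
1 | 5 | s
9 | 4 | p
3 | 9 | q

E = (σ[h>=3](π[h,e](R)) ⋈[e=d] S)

Stepwise |·|:
  R → 5
  π[h,e](R) → 5
  σ[h>=3](π[h,e](R)) → 4
  S → 6
  (σ[h>=3](π[h,e](R)) ⋈[e=d] S) → 4

|E| = 4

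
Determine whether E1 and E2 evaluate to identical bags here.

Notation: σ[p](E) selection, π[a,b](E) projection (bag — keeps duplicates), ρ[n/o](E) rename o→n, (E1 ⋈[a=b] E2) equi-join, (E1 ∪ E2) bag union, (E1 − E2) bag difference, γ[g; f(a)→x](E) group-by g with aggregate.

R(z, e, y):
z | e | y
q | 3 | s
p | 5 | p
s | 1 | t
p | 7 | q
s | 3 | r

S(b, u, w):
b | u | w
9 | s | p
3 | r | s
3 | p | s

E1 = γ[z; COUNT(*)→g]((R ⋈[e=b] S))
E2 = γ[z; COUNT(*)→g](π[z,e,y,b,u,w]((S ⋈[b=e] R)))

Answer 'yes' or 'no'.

E1 stepwise |·|:
  R → 5
  S → 3
  (R ⋈[e=b] S) → 4
  γ[z; COUNT(*)→g]((R ⋈[e=b] S)) → 2
E2 stepwise |·|:
  S → 3
  R → 5
  (S ⋈[b=e] R) → 4
  π[z,e,y,b,u,w]((S ⋈[b=e] R)) → 4
  γ[z; COUNT(*)→g](π[z,e,y,b,u,w]((S ⋈[b=e] R))) → 2

E1 and E2 produce the same multiset:
z | g
q | 2
s | 2

yes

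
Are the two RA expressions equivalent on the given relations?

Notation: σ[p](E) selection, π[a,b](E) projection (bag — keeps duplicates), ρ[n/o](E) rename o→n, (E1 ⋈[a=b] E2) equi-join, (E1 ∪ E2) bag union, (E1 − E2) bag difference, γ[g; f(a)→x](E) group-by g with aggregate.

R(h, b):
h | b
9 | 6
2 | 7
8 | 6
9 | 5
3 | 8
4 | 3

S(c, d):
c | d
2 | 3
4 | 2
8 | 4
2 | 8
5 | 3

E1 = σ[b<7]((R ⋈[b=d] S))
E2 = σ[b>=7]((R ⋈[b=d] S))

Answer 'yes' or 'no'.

E1 subexpression sizes:
  R → 6
  S → 5
  (R ⋈[b=d] S) → 3
  σ[b<7]((R ⋈[b=d] S)) → 2
E2 subexpression sizes:
  R → 6
  S → 5
  (R ⋈[b=d] S) → 3
  σ[b>=7]((R ⋈[b=d] S)) → 1

E1 result:
h | b | c | d
4 | 3 | 2 | 3
4 | 3 | 5 | 3
E2 result:
h | b | c | d
3 | 8 | 2 | 8
Witness: (3, 8, 2, 8) appears 0× in E1 but 1× in E2.

no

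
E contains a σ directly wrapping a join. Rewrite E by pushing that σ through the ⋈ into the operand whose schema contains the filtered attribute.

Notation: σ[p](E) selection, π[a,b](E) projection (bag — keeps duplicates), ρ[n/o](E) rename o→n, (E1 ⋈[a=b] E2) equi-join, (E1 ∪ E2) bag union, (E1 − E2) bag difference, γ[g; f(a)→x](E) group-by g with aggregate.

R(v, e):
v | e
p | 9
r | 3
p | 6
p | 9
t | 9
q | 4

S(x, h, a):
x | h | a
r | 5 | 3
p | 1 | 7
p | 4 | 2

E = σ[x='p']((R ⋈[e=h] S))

σ filters on x, owned by the right side.
E' = (R ⋈[e=h] σ[x='p'](S))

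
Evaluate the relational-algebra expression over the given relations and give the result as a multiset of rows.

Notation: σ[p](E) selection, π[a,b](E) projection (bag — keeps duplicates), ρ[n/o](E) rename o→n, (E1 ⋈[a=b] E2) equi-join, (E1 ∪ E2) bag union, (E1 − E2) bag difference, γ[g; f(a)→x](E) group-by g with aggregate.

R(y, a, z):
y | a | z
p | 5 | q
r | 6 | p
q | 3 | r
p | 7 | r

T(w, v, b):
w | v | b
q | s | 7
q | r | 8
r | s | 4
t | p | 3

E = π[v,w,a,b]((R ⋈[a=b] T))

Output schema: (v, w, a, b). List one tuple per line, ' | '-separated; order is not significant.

Per-node cardinality:
  R → 4
  T → 4
  (R ⋈[a=b] T) → 2
  π[v,w,a,b]((R ⋈[a=b] T)) → 2

== RESULT ==
v | w | a | b
p | t | 3 | 3
s | q | 7 | 7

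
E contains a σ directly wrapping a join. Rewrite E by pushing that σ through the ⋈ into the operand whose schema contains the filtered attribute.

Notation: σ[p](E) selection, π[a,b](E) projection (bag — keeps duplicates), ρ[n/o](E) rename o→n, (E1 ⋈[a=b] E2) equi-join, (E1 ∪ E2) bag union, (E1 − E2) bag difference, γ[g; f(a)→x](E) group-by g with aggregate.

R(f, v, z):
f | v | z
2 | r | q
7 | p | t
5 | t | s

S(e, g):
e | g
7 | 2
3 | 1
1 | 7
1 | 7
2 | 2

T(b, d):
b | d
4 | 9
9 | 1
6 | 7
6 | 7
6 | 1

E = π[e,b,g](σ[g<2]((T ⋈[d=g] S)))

σ filters on g, owned by the right side.
E' = π[e,b,g]((T ⋈[d=g] σ[g<2](S)))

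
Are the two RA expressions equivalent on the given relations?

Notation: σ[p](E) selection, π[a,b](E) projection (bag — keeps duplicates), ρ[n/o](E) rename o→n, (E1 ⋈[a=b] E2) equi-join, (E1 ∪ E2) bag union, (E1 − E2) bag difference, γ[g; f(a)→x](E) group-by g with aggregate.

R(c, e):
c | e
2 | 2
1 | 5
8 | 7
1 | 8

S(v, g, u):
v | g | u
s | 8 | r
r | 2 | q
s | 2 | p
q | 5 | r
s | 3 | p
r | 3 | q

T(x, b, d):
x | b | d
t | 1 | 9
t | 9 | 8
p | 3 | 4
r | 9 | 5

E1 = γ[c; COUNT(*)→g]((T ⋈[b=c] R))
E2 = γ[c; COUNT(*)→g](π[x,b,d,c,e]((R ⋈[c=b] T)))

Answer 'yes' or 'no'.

E1 row counts bottom-up:
  T → 4
  R → 4
  (T ⋈[b=c] R) → 2
  γ[c; COUNT(*)→g]((T ⋈[b=c] R)) → 1
E2 row counts bottom-up:
  R → 4
  T → 4
  (R ⋈[c=b] T) → 2
  π[x,b,d,c,e]((R ⋈[c=b] T)) → 2
  γ[c; COUNT(*)→g](π[x,b,d,c,e]((R ⋈[c=b] T))) → 1

E1 and E2 produce the same multiset:
c | g
1 | 2

yes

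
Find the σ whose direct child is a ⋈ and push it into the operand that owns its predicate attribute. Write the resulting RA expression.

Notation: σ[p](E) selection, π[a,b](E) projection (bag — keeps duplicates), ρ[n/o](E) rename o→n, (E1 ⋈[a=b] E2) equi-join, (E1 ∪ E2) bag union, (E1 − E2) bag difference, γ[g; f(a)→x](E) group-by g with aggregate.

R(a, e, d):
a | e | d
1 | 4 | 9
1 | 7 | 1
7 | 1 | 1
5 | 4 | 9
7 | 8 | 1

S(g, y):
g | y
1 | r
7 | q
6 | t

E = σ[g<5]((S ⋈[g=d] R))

σ filters on g, owned by the left side.
E' = (σ[g<5](S) ⋈[g=d] R)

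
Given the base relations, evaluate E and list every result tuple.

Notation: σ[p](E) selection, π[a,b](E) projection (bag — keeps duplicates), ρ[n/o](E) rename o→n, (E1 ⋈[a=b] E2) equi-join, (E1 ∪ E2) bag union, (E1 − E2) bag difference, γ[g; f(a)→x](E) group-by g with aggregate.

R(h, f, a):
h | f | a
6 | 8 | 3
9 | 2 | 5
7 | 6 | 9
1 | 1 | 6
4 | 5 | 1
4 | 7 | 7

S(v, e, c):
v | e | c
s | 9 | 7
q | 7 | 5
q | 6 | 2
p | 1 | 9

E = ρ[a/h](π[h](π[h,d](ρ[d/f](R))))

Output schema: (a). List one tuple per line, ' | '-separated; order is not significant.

Row counts bottom-up:
  R → 6
  ρ[d/f](R) → 6
  π[h,d](ρ[d/f](R)) → 6
  π[h](π[h,d](ρ[d/f](R))) → 6
  ρ[a/h](π[h](π[h,d](ρ[d/f](R)))) → 6

== RESULT ==
a
1
4
4
6
7
9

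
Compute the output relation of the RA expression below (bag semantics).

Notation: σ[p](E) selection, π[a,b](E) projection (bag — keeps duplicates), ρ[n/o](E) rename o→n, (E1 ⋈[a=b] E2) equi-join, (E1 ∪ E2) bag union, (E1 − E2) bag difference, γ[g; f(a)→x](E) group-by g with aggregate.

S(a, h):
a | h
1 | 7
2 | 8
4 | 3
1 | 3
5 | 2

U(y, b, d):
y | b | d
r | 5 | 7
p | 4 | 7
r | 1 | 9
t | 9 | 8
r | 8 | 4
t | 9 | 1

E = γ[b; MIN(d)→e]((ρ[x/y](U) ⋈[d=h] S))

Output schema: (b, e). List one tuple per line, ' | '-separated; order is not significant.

Subexpression sizes:
  U → 6
  ρ[x/y](U) → 6
  S → 5
  (ρ[x/y](U) ⋈[d=h] S) → 3
  γ[b; MIN(d)→e]((ρ[x/y](U) ⋈[d=h] S)) → 3

== RESULT ==
b | e
4 | 7
5 | 7
9 | 8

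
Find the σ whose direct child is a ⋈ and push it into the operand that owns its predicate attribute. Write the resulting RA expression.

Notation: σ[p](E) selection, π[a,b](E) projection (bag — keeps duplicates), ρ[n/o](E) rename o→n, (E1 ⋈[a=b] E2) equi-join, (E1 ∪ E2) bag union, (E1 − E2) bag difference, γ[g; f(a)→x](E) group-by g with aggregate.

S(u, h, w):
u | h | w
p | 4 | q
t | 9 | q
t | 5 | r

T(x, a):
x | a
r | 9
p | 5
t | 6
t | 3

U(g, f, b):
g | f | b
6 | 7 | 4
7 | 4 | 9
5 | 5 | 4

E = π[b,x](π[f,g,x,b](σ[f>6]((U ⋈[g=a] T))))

σ filters on f, owned by the left side.
E' = π[b,x](π[f,g,x,b]((σ[f>6](U) ⋈[g=a] T)))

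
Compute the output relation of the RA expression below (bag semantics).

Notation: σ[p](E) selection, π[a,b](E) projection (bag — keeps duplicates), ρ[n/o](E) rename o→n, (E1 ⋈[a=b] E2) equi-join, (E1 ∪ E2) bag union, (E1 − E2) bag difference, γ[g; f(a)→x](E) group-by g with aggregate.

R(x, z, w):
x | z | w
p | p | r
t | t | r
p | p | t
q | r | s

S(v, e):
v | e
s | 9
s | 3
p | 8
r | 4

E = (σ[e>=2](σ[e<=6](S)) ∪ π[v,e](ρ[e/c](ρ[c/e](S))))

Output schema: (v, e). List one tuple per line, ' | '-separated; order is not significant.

Per-node cardinality:
  S → 4
  σ[e<=6](S) → 2
  σ[e>=2](σ[e<=6](S)) → 2
  S → 4
  ρ[c/e](S) → 4
  ρ[e/c](ρ[c/e](S)) → 4
  π[v,e](ρ[e/c](ρ[c/e](S))) → 4
  (σ[e>=2](σ[e<=6](S)) ∪ π[v,e](ρ[e/c](ρ[c/e](S)))) → 6

== RESULT ==
v | e
p | 8
r | 4
r | 4
s | 3
s | 3
s | 9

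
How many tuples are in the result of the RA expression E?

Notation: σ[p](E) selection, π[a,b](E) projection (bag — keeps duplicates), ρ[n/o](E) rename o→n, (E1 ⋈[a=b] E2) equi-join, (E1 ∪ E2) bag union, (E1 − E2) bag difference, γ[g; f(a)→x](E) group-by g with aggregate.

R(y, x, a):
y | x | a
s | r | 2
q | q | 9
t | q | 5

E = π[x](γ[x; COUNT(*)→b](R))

Subexpression sizes:
  R → 3
  γ[x; COUNT(*)→b](R) → 2
  π[x](γ[x; COUNT(*)→b](R)) → 2

|E| = 2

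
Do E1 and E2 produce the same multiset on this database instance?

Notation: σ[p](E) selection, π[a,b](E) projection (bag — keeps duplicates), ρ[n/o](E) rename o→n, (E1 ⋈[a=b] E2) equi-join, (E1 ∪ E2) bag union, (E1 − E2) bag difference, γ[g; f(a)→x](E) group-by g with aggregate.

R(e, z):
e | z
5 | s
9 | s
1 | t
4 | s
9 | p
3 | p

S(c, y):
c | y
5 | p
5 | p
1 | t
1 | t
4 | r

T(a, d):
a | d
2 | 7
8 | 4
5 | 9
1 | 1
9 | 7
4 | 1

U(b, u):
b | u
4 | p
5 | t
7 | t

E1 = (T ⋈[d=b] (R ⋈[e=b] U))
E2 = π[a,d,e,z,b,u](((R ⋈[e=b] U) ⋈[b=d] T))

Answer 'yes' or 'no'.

E1 per-node cardinality:
  T → 6
  R → 6
  U → 3
  (R ⋈[e=b] U) → 2
  (T ⋈[d=b] (R ⋈[e=b] U)) → 1
E2 per-node cardinality:
  R → 6
  U → 3
  (R ⋈[e=b] U) → 2
  T → 6
  ((R ⋈[e=b] U) ⋈[b=d] T) → 1
  π[a,d,e,z,b,u](((R ⋈[e=b] U) ⋈[b=d] T)) → 1

E1 and E2 produce the same multiset:
a | d | e | z | b | u
8 | 4 | 4 | s | 4 | p

yes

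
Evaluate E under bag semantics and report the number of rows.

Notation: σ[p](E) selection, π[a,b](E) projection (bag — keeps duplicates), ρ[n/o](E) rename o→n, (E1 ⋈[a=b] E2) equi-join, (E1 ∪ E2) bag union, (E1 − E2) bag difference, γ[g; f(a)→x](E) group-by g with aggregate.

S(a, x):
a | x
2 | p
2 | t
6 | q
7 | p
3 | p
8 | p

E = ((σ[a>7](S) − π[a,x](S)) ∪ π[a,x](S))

Stepwise |·|:
  S → 6
  σ[a>7](S) → 1
  S → 6
  π[a,x](S) → 6
  (σ[a>7](S) − π[a,x](S)) → 0
  S → 6
  π[a,x](S) → 6
  ((σ[a>7](S) − π[a,x](S)) ∪ π[a,x](S)) → 6

|E| = 6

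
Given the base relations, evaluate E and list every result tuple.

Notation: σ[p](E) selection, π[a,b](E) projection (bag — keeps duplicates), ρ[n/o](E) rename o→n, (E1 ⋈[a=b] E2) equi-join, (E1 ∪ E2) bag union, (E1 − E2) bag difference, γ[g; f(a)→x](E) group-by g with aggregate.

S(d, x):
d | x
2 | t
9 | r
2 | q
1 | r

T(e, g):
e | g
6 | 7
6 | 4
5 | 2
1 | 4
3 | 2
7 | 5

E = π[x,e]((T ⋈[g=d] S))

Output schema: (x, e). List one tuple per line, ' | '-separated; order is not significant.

Stepwise |·|:
  T → 6
  S → 4
  (T ⋈[g=d] S) → 4
  π[x,e]((T ⋈[g=d] S)) → 4

== RESULT ==
x | e
q | 3
q | 5
t | 3
t | 5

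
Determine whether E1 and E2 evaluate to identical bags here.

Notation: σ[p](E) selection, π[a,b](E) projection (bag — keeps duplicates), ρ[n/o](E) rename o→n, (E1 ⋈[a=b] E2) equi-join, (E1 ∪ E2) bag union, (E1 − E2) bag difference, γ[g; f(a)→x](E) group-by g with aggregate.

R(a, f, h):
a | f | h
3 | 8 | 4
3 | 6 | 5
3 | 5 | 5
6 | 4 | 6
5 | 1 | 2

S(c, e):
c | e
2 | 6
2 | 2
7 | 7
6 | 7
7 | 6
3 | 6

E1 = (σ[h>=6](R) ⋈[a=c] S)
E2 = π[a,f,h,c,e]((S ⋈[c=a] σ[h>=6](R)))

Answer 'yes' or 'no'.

E1 per-node cardinality:
  R → 5
  σ[h>=6](R) → 1
  S → 6
  (σ[h>=6](R) ⋈[a=c] S) → 1
E2 per-node cardinality:
  S → 6
  R → 5
  σ[h>=6](R) → 1
  (S ⋈[c=a] σ[h>=6](R)) → 1
  π[a,f,h,c,e]((S ⋈[c=a] σ[h>=6](R))) → 1

E1 and E2 produce the same multiset:
a | f | h | c | e
6 | 4 | 6 | 6 | 7

yes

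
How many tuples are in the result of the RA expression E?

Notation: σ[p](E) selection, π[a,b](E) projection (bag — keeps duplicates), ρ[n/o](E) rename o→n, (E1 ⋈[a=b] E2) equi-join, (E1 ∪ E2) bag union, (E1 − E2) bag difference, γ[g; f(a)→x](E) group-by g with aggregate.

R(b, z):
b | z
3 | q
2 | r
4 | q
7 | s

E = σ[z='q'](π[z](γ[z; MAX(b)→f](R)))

Per-node cardinality:
  R → 4
  γ[z; MAX(b)→f](R) → 3
  π[z](γ[z; MAX(b)→f](R)) → 3
  σ[z='q'](π[z](γ[z; MAX(b)→f](R))) → 1

|E| = 1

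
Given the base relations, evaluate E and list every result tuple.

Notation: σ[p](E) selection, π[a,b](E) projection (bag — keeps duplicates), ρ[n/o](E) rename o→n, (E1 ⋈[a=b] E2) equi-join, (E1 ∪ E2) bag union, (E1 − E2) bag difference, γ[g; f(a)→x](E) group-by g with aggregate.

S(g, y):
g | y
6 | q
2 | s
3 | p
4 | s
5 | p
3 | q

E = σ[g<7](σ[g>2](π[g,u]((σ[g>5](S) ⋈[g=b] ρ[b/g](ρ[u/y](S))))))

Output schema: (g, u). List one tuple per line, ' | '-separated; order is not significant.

Subexpression sizes:
  S → 6
  σ[g>5](S) → 1
  S → 6
  ρ[u/y](S) → 6
  ρ[b/g](ρ[u/y](S)) → 6
  (σ[g>5](S) ⋈[g=b] ρ[b/g](ρ[u/y](S))) → 1
  π[g,u]((σ[g>5](S) ⋈[g=b] ρ[b/g](ρ[u/y](S)))) → 1
  σ[g>2](π[g,u]((σ[g>5](S) ⋈[g=b] ρ[b/g](ρ[u/y](S))))) → 1
  σ[g<7](σ[g>2](π[g,u]((σ[g>5](S) ⋈[g=b] ρ[b/g](ρ[u/y](S)))))) → 1

== RESULT ==
g | u
6 | q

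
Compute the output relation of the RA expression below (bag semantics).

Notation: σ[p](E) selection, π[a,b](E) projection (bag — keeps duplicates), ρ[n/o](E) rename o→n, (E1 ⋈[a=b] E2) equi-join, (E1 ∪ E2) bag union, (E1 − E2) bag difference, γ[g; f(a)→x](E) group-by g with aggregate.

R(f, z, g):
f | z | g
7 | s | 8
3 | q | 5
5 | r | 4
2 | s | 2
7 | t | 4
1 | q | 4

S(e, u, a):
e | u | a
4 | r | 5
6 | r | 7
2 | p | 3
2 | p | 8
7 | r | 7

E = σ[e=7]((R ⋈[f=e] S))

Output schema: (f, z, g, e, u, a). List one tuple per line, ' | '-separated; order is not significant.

Row counts bottom-up:
  R → 6
  S → 5
  (R ⋈[f=e] S) → 4
  σ[e=7]((R ⋈[f=e] S)) → 2

== RESULT ==
f | z | g | e | u | a
7 | s | 8 | 7 | r | 7
7 | t | 4 | 7 | r | 7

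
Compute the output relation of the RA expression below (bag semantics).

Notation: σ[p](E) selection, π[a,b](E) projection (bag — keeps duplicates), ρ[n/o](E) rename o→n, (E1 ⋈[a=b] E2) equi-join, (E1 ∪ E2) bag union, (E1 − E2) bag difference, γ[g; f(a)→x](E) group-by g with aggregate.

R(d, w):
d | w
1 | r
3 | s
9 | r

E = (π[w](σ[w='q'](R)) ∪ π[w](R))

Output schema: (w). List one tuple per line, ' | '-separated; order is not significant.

Subexpression sizes:
  R → 3
  σ[w='q'](R) → 0
  π[w](σ[w='q'](R)) → 0
  R → 3
  π[w](R) → 3
  (π[w](σ[w='q'](R)) ∪ π[w](R)) → 3

== RESULT ==
w
r
r
s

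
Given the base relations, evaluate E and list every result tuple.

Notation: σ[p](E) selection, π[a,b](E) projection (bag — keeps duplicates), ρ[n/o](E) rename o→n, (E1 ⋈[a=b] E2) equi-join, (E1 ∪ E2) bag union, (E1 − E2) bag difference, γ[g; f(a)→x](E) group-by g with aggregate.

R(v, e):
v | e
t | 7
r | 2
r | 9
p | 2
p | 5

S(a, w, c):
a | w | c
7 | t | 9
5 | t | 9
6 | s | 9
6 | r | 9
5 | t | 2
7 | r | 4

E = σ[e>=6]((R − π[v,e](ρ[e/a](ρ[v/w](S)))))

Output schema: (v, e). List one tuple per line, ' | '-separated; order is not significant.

Stepwise |·|:
  R → 5
  S → 6
  ρ[v/w](S) → 6
  ρ[e/a](ρ[v/w](S)) → 6
  π[v,e](ρ[e/a](ρ[v/w](S))) → 6
  (R − π[v,e](ρ[e/a](ρ[v/w](S)))) → 4
  σ[e>=6]((R − π[v,e](ρ[e/a](ρ[v/w](S))))) → 1

== RESULT ==
v | e
r | 9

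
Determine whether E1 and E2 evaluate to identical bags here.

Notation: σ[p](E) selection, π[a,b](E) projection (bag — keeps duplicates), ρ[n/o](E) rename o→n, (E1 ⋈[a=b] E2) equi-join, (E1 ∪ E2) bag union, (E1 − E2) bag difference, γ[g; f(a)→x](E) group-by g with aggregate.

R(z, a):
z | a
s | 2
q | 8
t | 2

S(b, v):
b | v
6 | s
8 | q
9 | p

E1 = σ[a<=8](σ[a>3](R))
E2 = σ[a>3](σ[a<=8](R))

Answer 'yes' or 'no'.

E1 subexpression sizes:
  R → 3
  σ[a>3](R) → 1
  σ[a<=8](σ[a>3](R)) → 1
E2 subexpression sizes:
  R → 3
  σ[a<=8](R) → 3
  σ[a>3](σ[a<=8](R)) → 1

E1 and E2 produce the same multiset:
z | a
q | 8

yes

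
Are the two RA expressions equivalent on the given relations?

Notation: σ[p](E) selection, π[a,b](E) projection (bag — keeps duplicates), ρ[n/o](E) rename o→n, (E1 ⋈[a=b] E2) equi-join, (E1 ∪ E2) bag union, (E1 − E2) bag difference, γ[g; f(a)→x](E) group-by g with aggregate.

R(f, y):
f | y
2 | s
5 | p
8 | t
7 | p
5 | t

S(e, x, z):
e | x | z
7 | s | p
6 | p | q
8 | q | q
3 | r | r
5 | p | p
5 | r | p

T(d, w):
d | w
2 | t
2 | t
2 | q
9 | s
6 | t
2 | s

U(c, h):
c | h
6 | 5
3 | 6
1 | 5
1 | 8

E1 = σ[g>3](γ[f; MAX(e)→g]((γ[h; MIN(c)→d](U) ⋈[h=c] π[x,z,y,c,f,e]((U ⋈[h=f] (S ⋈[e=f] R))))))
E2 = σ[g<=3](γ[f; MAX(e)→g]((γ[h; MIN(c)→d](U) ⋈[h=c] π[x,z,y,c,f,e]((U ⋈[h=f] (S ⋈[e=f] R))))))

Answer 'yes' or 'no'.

E1 per-node cardinality:
  U → 4
  γ[h; MIN(c)→d](U) → 3
  U → 4
  S → 6
  R → 5
  (S ⋈[e=f] R) → 6
  (U ⋈[h=f] (S ⋈[e=f] R)) → 9
  π[x,z,y,c,f,e]((U ⋈[h=f] (S ⋈[e=f] R))) → 9
  (γ[h; MIN(c)→d](U) ⋈[h=c] π[x,z,y,c,f,e]((U ⋈[h=f] (S ⋈[e=f] R)))) → 4
  γ[f; MAX(e)→g]((γ[h; MIN(c)→d](U) ⋈[h=c] π[x,z,y,c,f,e]((U ⋈[h=f] (S ⋈[e=f] R))))) → 1
  σ[g>3](γ[f; MAX(e)→g]((γ[h; MIN(c)→d](U) ⋈[h=c] π[x,z,y,c,f,e]((U ⋈[h=f] (S ⋈[e=f] R)))))) → 1
E2 per-node cardinality:
  U → 4
  γ[h; MIN(c)→d](U) → 3
  U → 4
  S → 6
  R → 5
  (S ⋈[e=f] R) → 6
  (U ⋈[h=f] (S ⋈[e=f] R)) → 9
  π[x,z,y,c,f,e]((U ⋈[h=f] (S ⋈[e=f] R))) → 9
  (γ[h; MIN(c)→d](U) ⋈[h=c] π[x,z,y,c,f,e]((U ⋈[h=f] (S ⋈[e=f] R)))) → 4
  γ[f; MAX(e)→g]((γ[h; MIN(c)→d](U) ⋈[h=c] π[x,z,y,c,f,e]((U ⋈[h=f] (S ⋈[e=f] R))))) → 1
  σ[g<=3](γ[f; MAX(e)→g]((γ[h; MIN(c)→d](U) ⋈[h=c] π[x,z,y,c,f,e]((U ⋈[h=f] (S ⋈[e=f] R)))))) → 0

E1 result:
f | g
5 | 5
E2 result:
f | g
(0 rows)
Witness: (5, 5) appears 1× in E1 but 0× in E2.

no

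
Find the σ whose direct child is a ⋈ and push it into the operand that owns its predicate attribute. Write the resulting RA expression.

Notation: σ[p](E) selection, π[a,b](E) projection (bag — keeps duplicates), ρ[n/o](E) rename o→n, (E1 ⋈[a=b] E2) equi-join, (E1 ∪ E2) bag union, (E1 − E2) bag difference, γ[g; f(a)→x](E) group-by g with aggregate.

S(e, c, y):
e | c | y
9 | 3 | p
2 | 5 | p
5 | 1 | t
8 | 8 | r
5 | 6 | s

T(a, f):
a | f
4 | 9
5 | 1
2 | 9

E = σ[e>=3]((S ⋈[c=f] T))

σ filters on e, owned by the left side.
E' = (σ[e>=3](S) ⋈[c=f] T)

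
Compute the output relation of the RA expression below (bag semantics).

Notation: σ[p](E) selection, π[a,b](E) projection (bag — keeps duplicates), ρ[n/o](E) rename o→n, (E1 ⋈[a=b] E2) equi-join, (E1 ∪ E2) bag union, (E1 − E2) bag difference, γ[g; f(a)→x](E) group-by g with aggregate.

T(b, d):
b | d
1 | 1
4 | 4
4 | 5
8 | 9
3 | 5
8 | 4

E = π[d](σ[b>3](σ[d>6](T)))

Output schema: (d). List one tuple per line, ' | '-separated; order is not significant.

Subexpression sizes:
  T → 6
  σ[d>6](T) → 1
  σ[b>3](σ[d>6](T)) → 1
  π[d](σ[b>3](σ[d>6](T))) → 1

== RESULT ==
d
9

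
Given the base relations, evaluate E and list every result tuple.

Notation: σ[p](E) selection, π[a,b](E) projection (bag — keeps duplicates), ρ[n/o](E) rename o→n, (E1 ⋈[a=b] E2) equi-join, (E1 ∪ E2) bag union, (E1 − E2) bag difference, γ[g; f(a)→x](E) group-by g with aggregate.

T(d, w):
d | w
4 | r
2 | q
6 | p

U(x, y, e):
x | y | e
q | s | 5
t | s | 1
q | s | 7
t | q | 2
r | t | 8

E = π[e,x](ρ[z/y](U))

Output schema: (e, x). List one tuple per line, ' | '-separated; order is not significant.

Subexpression sizes:
  U → 5
  ρ[z/y](U) → 5
  π[e,x](ρ[z/y](U)) → 5

== RESULT ==
e | x
1 | t
2 | t
5 | q
7 | q
8 | r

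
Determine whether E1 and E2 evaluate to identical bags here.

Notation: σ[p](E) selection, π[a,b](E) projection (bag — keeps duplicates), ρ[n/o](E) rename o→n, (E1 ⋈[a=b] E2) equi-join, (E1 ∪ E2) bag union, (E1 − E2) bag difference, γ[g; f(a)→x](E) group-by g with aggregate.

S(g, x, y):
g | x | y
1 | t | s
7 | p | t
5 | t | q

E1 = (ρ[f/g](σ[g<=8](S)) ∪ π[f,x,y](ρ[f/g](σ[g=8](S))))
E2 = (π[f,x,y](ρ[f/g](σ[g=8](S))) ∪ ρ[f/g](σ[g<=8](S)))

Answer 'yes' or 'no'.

E1 per-node cardinality:
  S → 3
  σ[g<=8](S) → 3
  ρ[f/g](σ[g<=8](S)) → 3
  S → 3
  σ[g=8](S) → 0
  ρ[f/g](σ[g=8](S)) → 0
  π[f,x,y](ρ[f/g](σ[g=8](S))) → 0
  (ρ[f/g](σ[g<=8](S)) ∪ π[f,x,y](ρ[f/g](σ[g=8](S)))) → 3
E2 per-node cardinality:
  S → 3
  σ[g=8](S) → 0
  ρ[f/g](σ[g=8](S)) → 0
  π[f,x,y](ρ[f/g](σ[g=8](S))) → 0
  S → 3
  σ[g<=8](S) → 3
  ρ[f/g](σ[g<=8](S)) → 3
  (π[f,x,y](ρ[f/g](σ[g=8](S))) ∪ ρ[f/g](σ[g<=8](S))) → 3

E1 and E2 produce the same multiset:
f | x | y
1 | t | s
5 | t | q
7 | p | t

yes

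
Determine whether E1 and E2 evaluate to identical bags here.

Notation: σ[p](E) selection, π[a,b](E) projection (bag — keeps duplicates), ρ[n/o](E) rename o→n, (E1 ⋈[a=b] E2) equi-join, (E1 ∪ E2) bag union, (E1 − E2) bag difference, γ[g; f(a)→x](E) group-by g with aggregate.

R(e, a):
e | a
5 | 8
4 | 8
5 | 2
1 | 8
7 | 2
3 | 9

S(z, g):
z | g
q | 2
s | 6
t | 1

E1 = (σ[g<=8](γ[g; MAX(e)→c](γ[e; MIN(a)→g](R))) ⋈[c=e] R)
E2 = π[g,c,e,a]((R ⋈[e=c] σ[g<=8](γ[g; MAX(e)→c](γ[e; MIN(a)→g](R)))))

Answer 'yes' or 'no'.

E1 stepwise |·|:
  R → 6
  γ[e; MIN(a)→g](R) → 5
  γ[g; MAX(e)→c](γ[e; MIN(a)→g](R)) → 3
  σ[g<=8](γ[g; MAX(e)→c](γ[e; MIN(a)→g](R))) → 2
  R → 6
  (σ[g<=8](γ[g; MAX(e)→c](γ[e; MIN(a)→g](R))) ⋈[c=e] R) → 2
E2 stepwise |·|:
  R → 6
  R → 6
  γ[e; MIN(a)→g](R) → 5
  γ[g; MAX(e)→c](γ[e; MIN(a)→g](R)) → 3
  σ[g<=8](γ[g; MAX(e)→c](γ[e; MIN(a)→g](R))) → 2
  (R ⋈[e=c] σ[g<=8](γ[g; MAX(e)→c](γ[e; MIN(a)→g](R)))) → 2
  π[g,c,e,a]((R ⋈[e=c] σ[g<=8](γ[g; MAX(e)→c](γ[e; MIN(a)→g](R))))) → 2

E1 and E2 produce the same multiset:
g | c | e | a
2 | 7 | 7 | 2
8 | 4 | 4 | 8

yes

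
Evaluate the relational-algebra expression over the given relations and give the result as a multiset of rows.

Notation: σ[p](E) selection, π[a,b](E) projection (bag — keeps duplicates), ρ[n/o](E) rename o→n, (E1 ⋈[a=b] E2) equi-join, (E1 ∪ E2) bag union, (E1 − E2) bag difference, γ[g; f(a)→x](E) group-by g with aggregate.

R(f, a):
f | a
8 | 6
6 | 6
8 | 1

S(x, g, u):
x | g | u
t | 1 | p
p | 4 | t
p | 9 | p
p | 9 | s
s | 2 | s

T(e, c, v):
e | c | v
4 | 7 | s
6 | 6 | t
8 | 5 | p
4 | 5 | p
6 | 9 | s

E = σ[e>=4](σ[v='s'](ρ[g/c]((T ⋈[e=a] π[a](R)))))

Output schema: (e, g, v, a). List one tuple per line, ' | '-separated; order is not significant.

Row counts bottom-up:
  T → 5
  R → 3
  π[a](R) → 3
  (T ⋈[e=a] π[a](R)) → 4
  ρ[g/c]((T ⋈[e=a] π[a](R))) → 4
  σ[v='s'](ρ[g/c]((T ⋈[e=a] π[a](R)))) → 2
  σ[e>=4](σ[v='s'](ρ[g/c]((T ⋈[e=a] π[a](R))))) → 2

== RESULT ==
e | g | v | a
6 | 9 | s | 6
6 | 9 | s | 6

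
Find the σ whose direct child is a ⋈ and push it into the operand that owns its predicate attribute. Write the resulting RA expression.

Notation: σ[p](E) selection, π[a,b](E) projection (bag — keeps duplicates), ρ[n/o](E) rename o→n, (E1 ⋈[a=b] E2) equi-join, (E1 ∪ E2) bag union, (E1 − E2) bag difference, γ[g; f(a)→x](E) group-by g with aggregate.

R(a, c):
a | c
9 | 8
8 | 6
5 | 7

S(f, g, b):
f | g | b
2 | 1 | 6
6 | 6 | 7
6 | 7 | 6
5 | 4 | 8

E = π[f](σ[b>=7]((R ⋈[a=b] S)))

σ filters on b, owned by the right side.
E' = π[f]((R ⋈[a=b] σ[b>=7](S)))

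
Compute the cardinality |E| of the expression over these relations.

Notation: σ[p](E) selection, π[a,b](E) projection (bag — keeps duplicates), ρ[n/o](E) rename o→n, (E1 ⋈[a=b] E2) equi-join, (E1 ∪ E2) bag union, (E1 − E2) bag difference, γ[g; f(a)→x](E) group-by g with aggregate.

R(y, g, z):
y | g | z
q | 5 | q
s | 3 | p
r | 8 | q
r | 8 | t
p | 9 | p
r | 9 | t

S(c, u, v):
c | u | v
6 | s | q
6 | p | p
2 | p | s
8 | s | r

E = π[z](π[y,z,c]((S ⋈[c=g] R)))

Subexpression sizes:
  S → 4
  R → 6
  (S ⋈[c=g] R) → 2
  π[y,z,c]((S ⋈[c=g] R)) → 2
  π[z](π[y,z,c]((S ⋈[c=g] R))) → 2

|E| = 2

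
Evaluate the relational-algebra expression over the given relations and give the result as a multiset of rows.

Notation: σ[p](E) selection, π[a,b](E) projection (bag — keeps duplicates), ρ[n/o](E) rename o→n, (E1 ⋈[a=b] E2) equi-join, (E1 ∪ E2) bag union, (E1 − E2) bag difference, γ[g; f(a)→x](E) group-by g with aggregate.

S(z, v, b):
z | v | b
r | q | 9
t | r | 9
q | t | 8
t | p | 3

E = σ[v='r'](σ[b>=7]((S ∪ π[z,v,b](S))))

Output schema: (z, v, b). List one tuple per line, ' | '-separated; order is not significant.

Subexpression sizes:
  S → 4
  S → 4
  π[z,v,b](S) → 4
  (S ∪ π[z,v,b](S)) → 8
  σ[b>=7]((S ∪ π[z,v,b](S))) → 6
  σ[v='r'](σ[b>=7]((S ∪ π[z,v,b](S)))) → 2

== RESULT ==
z | v | b
t | r | 9
t | r | 9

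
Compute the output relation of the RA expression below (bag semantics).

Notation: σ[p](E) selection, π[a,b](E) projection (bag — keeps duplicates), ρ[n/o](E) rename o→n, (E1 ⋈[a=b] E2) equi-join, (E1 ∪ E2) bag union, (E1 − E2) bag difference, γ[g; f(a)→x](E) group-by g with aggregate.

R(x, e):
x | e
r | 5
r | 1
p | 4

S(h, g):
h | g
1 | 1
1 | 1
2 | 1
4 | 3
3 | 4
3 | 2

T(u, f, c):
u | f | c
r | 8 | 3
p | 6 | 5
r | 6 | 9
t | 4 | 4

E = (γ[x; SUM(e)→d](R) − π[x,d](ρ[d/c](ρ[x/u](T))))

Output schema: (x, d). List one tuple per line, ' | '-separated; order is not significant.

Per-node cardinality:
  R → 3
  γ[x; SUM(e)→d](R) → 2
  T → 4
  ρ[x/u](T) → 4
  ρ[d/c](ρ[x/u](T)) → 4
  π[x,d](ρ[d/c](ρ[x/u](T))) → 4
  (γ[x; SUM(e)→d](R) − π[x,d](ρ[d/c](ρ[x/u](T)))) → 2

== RESULT ==
x | d
p | 4
r | 6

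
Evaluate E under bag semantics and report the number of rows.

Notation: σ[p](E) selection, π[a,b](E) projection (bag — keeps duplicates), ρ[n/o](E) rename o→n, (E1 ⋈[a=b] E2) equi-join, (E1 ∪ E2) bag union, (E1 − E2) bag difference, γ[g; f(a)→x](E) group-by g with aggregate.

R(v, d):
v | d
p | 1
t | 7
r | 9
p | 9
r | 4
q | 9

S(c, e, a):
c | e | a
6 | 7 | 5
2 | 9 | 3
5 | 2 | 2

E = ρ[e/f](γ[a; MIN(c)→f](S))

Row counts bottom-up:
  S → 3
  γ[a; MIN(c)→f](S) → 3
  ρ[e/f](γ[a; MIN(c)→f](S)) → 3

|E| = 3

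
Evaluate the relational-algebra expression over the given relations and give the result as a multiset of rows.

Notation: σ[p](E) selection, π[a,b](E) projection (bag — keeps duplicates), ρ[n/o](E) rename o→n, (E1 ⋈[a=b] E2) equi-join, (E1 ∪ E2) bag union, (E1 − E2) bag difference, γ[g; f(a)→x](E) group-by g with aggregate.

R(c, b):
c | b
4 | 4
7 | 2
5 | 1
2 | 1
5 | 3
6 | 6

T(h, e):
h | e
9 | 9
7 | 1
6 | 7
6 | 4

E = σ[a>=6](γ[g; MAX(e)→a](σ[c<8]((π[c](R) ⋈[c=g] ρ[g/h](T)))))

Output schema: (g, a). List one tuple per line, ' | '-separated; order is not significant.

Row counts bottom-up:
  R → 6
  π[c](R) → 6
  T → 4
  ρ[g/h](T) → 4
  (π[c](R) ⋈[c=g] ρ[g/h](T)) → 3
  σ[c<8]((π[c](R) ⋈[c=g] ρ[g/h](T))) → 3
  γ[g; MAX(e)→a](σ[c<8]((π[c](R) ⋈[c=g] ρ[g/h](T)))) → 2
  σ[a>=6](γ[g; MAX(e)→a](σ[c<8]((π[c](R) ⋈[c=g] ρ[g/h](T))))) → 1

== RESULT ==
g | a
6 | 7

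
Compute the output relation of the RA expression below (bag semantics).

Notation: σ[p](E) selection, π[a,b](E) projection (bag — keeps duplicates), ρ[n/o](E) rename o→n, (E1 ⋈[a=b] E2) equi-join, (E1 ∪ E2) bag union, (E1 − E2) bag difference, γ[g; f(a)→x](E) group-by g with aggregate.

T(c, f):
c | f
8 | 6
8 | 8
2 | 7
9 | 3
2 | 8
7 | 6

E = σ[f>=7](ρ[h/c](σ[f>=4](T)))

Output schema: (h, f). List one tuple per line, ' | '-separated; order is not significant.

Subexpression sizes:
  T → 6
  σ[f>=4](T) → 5
  ρ[h/c](σ[f>=4](T)) → 5
  σ[f>=7](ρ[h/c](σ[f>=4](T))) → 3

== RESULT ==
h | f
2 | 7
2 | 8
8 | 8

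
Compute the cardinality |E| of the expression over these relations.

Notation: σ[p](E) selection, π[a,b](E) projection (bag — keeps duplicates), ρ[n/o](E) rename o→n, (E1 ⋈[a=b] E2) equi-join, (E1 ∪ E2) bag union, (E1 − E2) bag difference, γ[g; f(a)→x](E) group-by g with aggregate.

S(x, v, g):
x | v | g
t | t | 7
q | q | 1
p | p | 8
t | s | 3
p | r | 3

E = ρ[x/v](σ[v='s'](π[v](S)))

Stepwise |·|:
  S → 5
  π[v](S) → 5
  σ[v='s'](π[v](S)) → 1
  ρ[x/v](σ[v='s'](π[v](S))) → 1

|E| = 1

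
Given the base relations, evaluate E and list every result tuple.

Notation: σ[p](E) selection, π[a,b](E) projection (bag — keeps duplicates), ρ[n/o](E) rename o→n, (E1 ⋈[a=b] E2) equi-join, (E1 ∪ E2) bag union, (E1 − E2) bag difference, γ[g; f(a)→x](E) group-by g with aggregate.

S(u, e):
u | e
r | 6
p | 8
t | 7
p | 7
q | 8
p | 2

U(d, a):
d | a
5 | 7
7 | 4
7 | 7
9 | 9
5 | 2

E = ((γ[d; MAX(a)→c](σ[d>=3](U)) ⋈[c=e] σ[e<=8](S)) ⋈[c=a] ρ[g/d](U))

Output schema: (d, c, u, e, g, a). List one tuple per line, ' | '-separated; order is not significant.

Per-node cardinality:
  U → 5
  σ[d>=3](U) → 5
  γ[d; MAX(a)→c](σ[d>=3](U)) → 3
  S → 6
  σ[e<=8](S) → 6
  (γ[d; MAX(a)→c](σ[d>=3](U)) ⋈[c=e] σ[e<=8](S)) → 4
  U → 5
  ρ[g/d](U) → 5
  ((γ[d; MAX(a)→c](σ[d>=3](U)) ⋈[c=e] σ[e<=8](S)) ⋈[c=a] ρ[g/d](U)) → 8

== RESULT ==
d | c | u | e | g | a
5 | 7 | p | 7 | 5 | 7
5 | 7 | p | 7 | 7 | 7
5 | 7 | t | 7 | 5 | 7
5 | 7 | t | 7 | 7 | 7
7 | 7 | p | 7 | 5 | 7
7 | 7 | p | 7 | 7 | 7
7 | 7 | t | 7 | 5 | 7
7 | 7 | t | 7 | 7 | 7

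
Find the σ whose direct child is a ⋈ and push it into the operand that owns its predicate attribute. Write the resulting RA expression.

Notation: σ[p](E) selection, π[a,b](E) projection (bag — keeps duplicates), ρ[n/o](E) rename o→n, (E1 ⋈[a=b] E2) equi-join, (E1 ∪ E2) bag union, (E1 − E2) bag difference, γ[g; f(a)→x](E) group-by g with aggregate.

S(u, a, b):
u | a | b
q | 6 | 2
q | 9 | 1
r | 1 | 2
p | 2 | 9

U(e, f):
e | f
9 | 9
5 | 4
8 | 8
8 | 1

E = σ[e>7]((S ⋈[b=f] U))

σ filters on e, owned by the right side.
E' = (S ⋈[b=f] σ[e>7](U))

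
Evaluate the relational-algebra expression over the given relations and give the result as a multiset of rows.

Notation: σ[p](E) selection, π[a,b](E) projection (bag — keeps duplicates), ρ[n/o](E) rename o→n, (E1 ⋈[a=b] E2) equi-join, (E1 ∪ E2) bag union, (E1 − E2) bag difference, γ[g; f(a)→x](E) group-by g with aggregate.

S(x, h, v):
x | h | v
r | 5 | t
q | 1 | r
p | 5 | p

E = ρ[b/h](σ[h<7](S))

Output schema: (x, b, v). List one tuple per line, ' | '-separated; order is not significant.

Per-node cardinality:
  S → 3
  σ[h<7](S) → 3
  ρ[b/h](σ[h<7](S)) → 3

== RESULT ==
x | b | v
p | 5 | p
q | 1 | r
r | 5 | t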